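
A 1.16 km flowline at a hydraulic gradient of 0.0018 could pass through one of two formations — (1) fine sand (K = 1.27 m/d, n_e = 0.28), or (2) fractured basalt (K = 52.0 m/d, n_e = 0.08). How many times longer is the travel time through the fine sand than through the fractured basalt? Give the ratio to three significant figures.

143

Unit 1 (fine sand): v = 1.27×0.0018/0.28 = 0.008164 m/d, t = 1160/0.008164 = 142100 d
Unit 2 (fractured basalt): v = 52.0×0.0018/0.08 = 1.170 m/d, t = 1160/1.170 = 991.5 d
t(fine sand) / t(fractured basalt) = 142100/991.5 = 143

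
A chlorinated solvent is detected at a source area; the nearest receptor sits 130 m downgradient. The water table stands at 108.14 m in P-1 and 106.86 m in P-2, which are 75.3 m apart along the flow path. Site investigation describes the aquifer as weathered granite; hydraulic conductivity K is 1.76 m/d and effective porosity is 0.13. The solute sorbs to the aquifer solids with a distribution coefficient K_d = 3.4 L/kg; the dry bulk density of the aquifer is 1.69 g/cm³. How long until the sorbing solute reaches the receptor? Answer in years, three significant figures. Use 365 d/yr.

70.0 years

Hydraulic gradient i = (108.14 − 106.86) / 75.3 = 1.28 / 75.3 = 0.01700
q = Ki = 1.76 × 0.01700 = 0.02992 m/d
Seepage velocity v = q / n = 0.02992 / 0.13 = 0.2301 m/d
Retardation R = 1 + ρ_b·K_d/n = 1 + 1.69×3.4/0.13 = 45.20
Contaminant velocity v_c = v/R = 0.2301/45.20 = 0.005092 m/d
t = L/v_c = 130/0.005092 = 25530 d
   = 25530/365 = 70.0 yr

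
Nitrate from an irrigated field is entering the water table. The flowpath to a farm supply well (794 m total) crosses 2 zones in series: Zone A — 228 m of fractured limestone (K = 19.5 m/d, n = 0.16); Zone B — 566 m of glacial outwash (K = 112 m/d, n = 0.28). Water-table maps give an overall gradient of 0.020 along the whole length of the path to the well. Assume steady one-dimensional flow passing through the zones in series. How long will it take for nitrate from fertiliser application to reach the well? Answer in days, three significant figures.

For zones in series the flux q is common to all zones; the equivalent conductivity is the harmonic (thickness-weighted) mean, K_eq = L_total / Σ(L_j/K_j).
Σ(L/K) = 228/19.5 + 566/112 = 11.69 + 5.054 = 16.75 d
K_eq = L_total / Σ(L/K) = 794 / 16.75 = 47.41 m/d
q = K_eq · i = 47.41 × 0.020 = 0.9483 m/d (same in every zone)
Zone A: v = q/n = 0.9483/0.16 = 5.927 m/d → t_A = 228/5.927 = 38.47 d
Zone B: v = q/n = 0.9483/0.28 = 3.387 m/d → t_B = 566/3.387 = 167.1 d
Total t = 38.47 + 167.1 = 205.6 d

206 days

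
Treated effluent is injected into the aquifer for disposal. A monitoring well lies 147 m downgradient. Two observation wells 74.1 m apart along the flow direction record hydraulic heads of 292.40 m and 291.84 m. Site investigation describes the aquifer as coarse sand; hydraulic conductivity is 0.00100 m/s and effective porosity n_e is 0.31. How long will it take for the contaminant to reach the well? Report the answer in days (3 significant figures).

69.8 days

Hydraulic gradient i = (292.40 − 291.84) / 74.1 = 0.56 / 74.1 = 0.007557
K = 0.00100 m/s × 86400 s/d = 86.40 m/d
Darcy flux q = K·i = 86.40 × 0.007557 = 0.6530 m/d
Seepage velocity v = q / n = 0.6530 / 0.31 = 2.106 m/d
t = L / v = 147 / 2.106 = 69.79 d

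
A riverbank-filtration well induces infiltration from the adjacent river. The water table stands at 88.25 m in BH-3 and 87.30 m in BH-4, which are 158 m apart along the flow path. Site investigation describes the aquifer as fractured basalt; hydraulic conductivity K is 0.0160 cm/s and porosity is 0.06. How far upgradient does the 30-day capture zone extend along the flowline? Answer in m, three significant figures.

41.6 m

Hydraulic gradient i = (88.25 − 87.30) / 158 = 0.95 / 158 = 0.006013
K = 0.0160 cm/s × 864 = 13.82 m/d
Specific discharge q = 13.82 × 0.006013 = 0.08312 m/d
v = Ki/n = 13.82·0.006013/0.06 = 1.385 m/d
L = v × T = 1.385 × 30 = 41.56 m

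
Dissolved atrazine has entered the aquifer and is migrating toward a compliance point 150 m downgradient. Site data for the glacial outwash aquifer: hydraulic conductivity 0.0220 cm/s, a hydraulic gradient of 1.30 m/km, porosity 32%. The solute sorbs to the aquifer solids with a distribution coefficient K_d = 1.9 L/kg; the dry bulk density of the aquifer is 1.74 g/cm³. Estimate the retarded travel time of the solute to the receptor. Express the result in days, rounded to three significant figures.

22000 days

K = 0.0220 cm/s × 864 = 19.01 m/d
Darcy flux q = K·i = 19.01 × 0.0013 = 0.02471 m/d
v_s = q/n_e = 0.02471/0.32 = 0.07722 m/d
Retardation R = 1 + ρ_b·K_d/n = 1 + 1.74×1.9/0.32 = 11.33
Contaminant velocity v_c = v/R = 0.07722/11.33 = 0.006815 m/d
t = L/v_c = 150/0.006815 = 22010 d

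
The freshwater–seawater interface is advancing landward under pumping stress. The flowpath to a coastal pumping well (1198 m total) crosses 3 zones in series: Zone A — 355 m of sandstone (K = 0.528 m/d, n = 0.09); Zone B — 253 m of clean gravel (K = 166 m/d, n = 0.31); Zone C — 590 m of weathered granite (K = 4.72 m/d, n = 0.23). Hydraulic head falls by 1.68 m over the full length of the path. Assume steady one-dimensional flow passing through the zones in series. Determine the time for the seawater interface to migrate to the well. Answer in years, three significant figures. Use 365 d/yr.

321 years

Continuity: the same q passes through each zone, so ΔH = q·Σ(L_j/K_j) — the zones act as resistances in series.
Σ(L/K) = 355/0.528 + 253/166 + 590/4.72 = 672.3 + 1.524 + 125.0 = 798.9 d
q = ΔH / Σ(L/K) = 1.68 / 798.9 = 0.002103 m/d (same in every zone)
Zone A: v = q/n = 0.002103/0.09 = 0.02337 m/d → t_A = 355/0.02337 = 15190 d
Zone B: v = q/n = 0.002103/0.31 = 0.006784 m/d → t_B = 253/0.006784 = 37290 d
Zone C: v = q/n = 0.002103/0.23 = 0.009143 m/d → t_C = 590/0.009143 = 64530 d
Total t = 15190 + 37290 + 64530 = 117000 d
   = 117000 / 365 = 321 yr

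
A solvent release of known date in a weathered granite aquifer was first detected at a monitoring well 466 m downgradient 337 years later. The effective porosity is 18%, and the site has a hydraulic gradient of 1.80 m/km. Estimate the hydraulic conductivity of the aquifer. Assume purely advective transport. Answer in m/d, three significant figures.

0.379 m/d

t = 337 years = 123000 d
v = L / t = 466 / 123000 = 0.003788 m/d
K = v · n / i = 0.003788 × 0.18 / 0.0018 = 0.379 m/d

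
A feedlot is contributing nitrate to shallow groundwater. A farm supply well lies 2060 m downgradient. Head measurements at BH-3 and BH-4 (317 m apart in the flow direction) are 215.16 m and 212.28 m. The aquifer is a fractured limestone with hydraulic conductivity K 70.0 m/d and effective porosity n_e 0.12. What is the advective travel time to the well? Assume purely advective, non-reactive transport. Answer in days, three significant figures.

389 days

Hydraulic gradient i = (215.16 − 212.28) / 317 = 2.88 / 317 = 0.009085
Specific discharge q = 70.0 × 0.009085 = 0.6360 m/d
v_s = q/n_e = 0.6360/0.12 = 5.300 m/d
t = L / v = 2060 / 5.300 = 388.7 d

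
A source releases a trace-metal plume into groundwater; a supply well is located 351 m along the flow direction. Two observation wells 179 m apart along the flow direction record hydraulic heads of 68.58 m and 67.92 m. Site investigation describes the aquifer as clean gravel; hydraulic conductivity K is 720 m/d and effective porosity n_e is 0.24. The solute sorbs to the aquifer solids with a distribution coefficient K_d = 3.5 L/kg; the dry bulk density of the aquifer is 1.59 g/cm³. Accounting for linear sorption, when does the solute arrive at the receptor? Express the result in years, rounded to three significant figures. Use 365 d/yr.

2.10 years

Hydraulic gradient i = (68.58 − 67.92) / 179 = 0.66 / 179 = 0.003687
Specific discharge q = 720 × 0.003687 = 2.655 m/d
Average linear velocity = 2.655 / 0.24 = 11.06 m/d
Retardation R = 1 + ρ_b·K_d/n = 1 + 1.59×3.5/0.24 = 24.19
Contaminant velocity v_c = v/R = 11.06/24.19 = 0.4573 m/d
t = L/v_c = 351/0.4573 = 767.5 d
   = 767.5/365 = 2.10 yr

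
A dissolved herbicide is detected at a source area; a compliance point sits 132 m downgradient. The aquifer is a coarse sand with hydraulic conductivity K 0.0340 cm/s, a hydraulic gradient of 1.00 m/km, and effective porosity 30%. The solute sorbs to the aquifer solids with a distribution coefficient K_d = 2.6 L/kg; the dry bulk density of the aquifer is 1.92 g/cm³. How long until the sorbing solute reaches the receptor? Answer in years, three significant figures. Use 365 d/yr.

K = 0.0340 cm/s × 864 = 29.38 m/d
q = Ki = 29.38 × 0.0010 = 0.02938 m/d
Seepage velocity v = q / n = 0.02938 / 0.30 = 0.09792 m/d
Retardation R = 1 + ρ_b·K_d/n = 1 + 1.92×2.6/0.30 = 17.64
Contaminant velocity v_c = v/R = 0.09792/17.64 = 0.005551 m/d
t = L/v_c = 132/0.005551 = 23780 d
   = 23780/365 = 65.1 yr

65.1 years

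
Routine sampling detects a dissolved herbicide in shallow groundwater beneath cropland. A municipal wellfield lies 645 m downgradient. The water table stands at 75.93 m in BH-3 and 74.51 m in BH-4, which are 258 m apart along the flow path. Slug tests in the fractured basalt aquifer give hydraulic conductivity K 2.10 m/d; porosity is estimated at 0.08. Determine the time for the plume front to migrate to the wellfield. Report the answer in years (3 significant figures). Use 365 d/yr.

Hydraulic gradient i = (75.93 − 74.51) / 258 = 1.42 / 258 = 0.005504
q = Ki = 2.10 × 0.005504 = 0.01156 m/d
v_s = q/n_e = 0.01156/0.08 = 0.1445 m/d
t = L / v = 645 / 0.1445 = 4464 d
   = 4464 / 365 = 12.2 yr

12.2 years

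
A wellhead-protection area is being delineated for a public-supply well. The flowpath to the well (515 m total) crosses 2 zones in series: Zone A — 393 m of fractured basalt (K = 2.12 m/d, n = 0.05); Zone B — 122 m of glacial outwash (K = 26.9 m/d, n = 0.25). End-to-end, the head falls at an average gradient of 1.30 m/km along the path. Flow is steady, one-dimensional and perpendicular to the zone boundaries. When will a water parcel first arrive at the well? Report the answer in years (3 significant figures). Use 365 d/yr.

Continuity: the same q passes through each zone, so ΔH = q·Σ(L_j/K_j) — the zones act as resistances in series.
Σ(L/K) = 393/2.12 + 122/26.9 = 185.4 + 4.535 = 189.9 d
K_eq = L_total / Σ(L/K) = 515 / 189.9 = 2.712 m/d
q = K_eq · i = 2.712 × 0.0013 = 0.003525 m/d (same in every zone)
Zone A: v = q/n = 0.003525/0.05 = 0.07051 m/d → t_A = 393/0.07051 = 5574 d
Zone B: v = q/n = 0.003525/0.25 = 0.01410 m/d → t_B = 122/0.01410 = 8652 d
Total t = 5574 + 8652 = 14230 d
   = 14230 / 365 = 39.0 yr

39.0 years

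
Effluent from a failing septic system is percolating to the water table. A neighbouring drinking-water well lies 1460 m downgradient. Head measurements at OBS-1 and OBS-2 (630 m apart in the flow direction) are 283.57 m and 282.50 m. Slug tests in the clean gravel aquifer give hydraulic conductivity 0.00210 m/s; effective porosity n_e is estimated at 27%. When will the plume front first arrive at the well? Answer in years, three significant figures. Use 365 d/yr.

Hydraulic gradient i = (283.57 − 282.50) / 630 = 1.07 / 630 = 0.001698
K = 0.00210 m/s × 86400 s/d = 181.4 m/d
q = Ki = 181.4 × 0.001698 = 0.3082 m/d
v_s = q/n_e = 0.3082/0.27 = 1.141 m/d
t = L / v = 1460 / 1.141 = 1279 d
   = 1279 / 365 = 3.50 yr

3.50 years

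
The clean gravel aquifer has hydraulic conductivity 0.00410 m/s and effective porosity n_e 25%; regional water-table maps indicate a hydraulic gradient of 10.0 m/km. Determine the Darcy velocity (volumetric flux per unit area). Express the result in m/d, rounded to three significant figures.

K = 0.00410 m/s × 86400 s/d = 354.2 m/d
Specific discharge q = 354.2 × 0.010 = 3.542 m/d

3.54 m/d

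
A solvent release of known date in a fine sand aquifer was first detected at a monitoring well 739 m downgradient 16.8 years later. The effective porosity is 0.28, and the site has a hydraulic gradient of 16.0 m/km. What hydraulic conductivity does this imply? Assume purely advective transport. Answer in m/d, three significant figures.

2.11 m/d

t = 16.8 years = 6132 d
v = L / t = 739 / 6132 = 0.1205 m/d
K = v · n / i = 0.1205 × 0.28 / 0.016 = 2.11 m/d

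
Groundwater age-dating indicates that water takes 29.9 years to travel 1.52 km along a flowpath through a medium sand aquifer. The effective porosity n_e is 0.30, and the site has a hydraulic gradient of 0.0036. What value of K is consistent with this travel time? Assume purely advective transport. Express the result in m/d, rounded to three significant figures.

11.6 m/d

t = 29.9 years = 10910 d
L = 1.52 km = 1520 m
v = L / t = 1520 / 10910 = 0.1393 m/d
K = v · n / i = 0.1393 × 0.30 / 0.0036 = 11.6 m/d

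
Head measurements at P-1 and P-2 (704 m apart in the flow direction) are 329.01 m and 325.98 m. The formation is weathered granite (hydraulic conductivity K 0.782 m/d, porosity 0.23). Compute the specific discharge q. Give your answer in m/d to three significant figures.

Hydraulic gradient i = (329.01 − 325.98) / 704 = 3.03 / 704 = 0.004304
Specific discharge q = 0.782 × 0.004304 = 0.003366 m/d

0.00337 m/d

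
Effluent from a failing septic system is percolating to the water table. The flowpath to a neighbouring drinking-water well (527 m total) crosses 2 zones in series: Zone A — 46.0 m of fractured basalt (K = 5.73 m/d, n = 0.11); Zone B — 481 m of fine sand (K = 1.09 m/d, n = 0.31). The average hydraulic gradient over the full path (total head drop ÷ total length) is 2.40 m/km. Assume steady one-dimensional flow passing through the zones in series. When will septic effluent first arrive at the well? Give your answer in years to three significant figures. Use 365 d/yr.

150 years

Steady 1-D flow in series ⇒ the Darcy flux q is identical in every zone and the zone head losses add (resistances L/K in series).
Σ(L/K) = 46.0/5.73 + 481/1.09 = 8.028 + 441.3 = 449.3 d
K_eq = L_total / Σ(L/K) = 527 / 449.3 = 1.173 m/d
q = K_eq · i = 1.173 × 0.0024 = 0.002815 m/d (same in every zone)
Zone A: v = q/n = 0.002815/0.11 = 0.02559 m/d → t_A = 46.0/0.02559 = 1798 d
Zone B: v = q/n = 0.002815/0.31 = 0.009081 m/d → t_B = 481/0.009081 = 52970 d
Total t = 1798 + 52970 = 54770 d
   = 54770 / 365 = 150 yr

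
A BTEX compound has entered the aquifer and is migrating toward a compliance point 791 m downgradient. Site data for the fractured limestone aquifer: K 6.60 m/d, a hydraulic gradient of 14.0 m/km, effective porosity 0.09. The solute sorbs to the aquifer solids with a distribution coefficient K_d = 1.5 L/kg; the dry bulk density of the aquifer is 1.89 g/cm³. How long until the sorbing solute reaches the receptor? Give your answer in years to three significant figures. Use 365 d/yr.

68.6 years

Specific discharge q = 6.60 × 0.014 = 0.09240 m/d
v = Ki/n = 6.60·0.014/0.09 = 1.027 m/d
Retardation R = 1 + ρ_b·K_d/n = 1 + 1.89×1.5/0.09 = 32.50
Contaminant velocity v_c = v/R = 1.027/32.50 = 0.03159 m/d
t = L/v_c = 791/0.03159 = 25040 d
   = 25040/365 = 68.6 yr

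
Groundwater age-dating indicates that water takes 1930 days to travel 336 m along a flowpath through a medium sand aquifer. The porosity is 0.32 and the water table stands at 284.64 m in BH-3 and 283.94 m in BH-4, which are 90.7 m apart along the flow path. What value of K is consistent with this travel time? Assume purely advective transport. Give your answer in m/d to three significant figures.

Hydraulic gradient i = (284.64 − 283.94) / 90.7 = 0.70 / 90.7 = 0.007718
v = L / t = 336 / 1930 = 0.1741 m/d
K = v · n / i = 0.1741 × 0.32 / 0.007718 = 7.22 m/d

7.22 m/d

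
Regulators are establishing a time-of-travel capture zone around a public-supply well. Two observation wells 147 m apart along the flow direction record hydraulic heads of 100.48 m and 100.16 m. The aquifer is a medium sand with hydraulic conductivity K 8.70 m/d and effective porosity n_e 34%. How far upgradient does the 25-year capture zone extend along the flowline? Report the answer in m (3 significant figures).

Hydraulic gradient i = (100.48 − 100.16) / 147 = 0.32 / 147 = 0.002177
q = Ki = 8.70 × 0.002177 = 0.01894 m/d
Seepage velocity v = q / n = 0.01894 / 0.34 = 0.05570 m/d
T = 25 yr × 365 = 9125 d
L = v × T = 0.05570 × 9125 = 508.3 m

508 m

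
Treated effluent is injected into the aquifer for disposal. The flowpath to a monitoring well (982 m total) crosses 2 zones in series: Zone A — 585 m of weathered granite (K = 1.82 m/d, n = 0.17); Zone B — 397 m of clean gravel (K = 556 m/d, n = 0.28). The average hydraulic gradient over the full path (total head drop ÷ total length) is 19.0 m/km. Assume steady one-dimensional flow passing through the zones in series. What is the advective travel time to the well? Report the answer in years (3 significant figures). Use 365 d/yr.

9.96 years

For zones in series the flux q is common to all zones; the equivalent conductivity is the harmonic (thickness-weighted) mean, K_eq = L_total / Σ(L_j/K_j).
Σ(L/K) = 585/1.82 + 397/556 = 321.4 + 0.7140 = 322.1 d
K_eq = L_total / Σ(L/K) = 982 / 322.1 = 3.048 m/d
q = K_eq · i = 3.048 × 0.019 = 0.05792 m/d (same in every zone)
Zone A: v = q/n = 0.05792/0.17 = 0.3407 m/d → t_A = 585/0.3407 = 1717 d
Zone B: v = q/n = 0.05792/0.28 = 0.2069 m/d → t_B = 397/0.2069 = 1919 d
Total t = 1717 + 1919 = 3636 d
   = 3636 / 365 = 9.96 yr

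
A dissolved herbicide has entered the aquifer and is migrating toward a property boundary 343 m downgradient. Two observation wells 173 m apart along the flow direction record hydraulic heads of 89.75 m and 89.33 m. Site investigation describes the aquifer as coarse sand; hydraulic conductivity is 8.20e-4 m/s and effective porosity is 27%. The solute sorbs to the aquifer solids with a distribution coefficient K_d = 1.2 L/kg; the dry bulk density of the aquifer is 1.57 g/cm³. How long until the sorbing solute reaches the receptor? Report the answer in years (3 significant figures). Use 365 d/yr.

11.8 years

Hydraulic gradient i = (89.75 − 89.33) / 173 = 0.42 / 173 = 0.002428
K = 8.20e-4 m/s × 86400 s/d = 70.85 m/d
Darcy flux q = K·i = 70.85 × 0.002428 = 0.1720 m/d
v = Ki/n = 70.85·0.002428/0.27 = 0.6370 m/d
Retardation R = 1 + ρ_b·K_d/n = 1 + 1.57×1.2/0.27 = 7.978
Contaminant velocity v_c = v/R = 0.6370/7.978 = 0.07985 m/d
t = L/v_c = 343/0.07985 = 4295 d
   = 4295/365 = 11.8 yr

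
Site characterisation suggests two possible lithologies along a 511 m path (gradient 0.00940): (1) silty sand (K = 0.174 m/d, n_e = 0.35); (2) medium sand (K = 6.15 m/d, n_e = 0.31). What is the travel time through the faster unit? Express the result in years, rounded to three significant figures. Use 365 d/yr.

7.51 years

Unit 1 (silty sand): v = 0.174×0.0094/0.35 = 0.004673 m/d, t = 511/0.004673 = 109300 d
Unit 2 (medium sand): v = 6.15×0.0094/0.31 = 0.1865 m/d, t = 511/0.1865 = 2740 d
Faster: 2740 d / 365 = 7.51 yr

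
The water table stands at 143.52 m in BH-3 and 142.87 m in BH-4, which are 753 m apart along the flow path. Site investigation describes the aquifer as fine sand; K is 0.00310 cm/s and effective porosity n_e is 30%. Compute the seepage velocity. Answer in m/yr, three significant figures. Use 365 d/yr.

2.81 m/yr

Hydraulic gradient i = (143.52 − 142.87) / 753 = 0.65 / 753 = 8.632e-4
K = 0.00310 cm/s × 864 = 2.678 m/d
q = Ki = 2.678 × 8.632e-4 = 0.002312 m/d
Seepage velocity v = q / n = 0.002312 / 0.30 = 0.007707 m/d
   = 0.007707 × 365 = 2.81 m/yr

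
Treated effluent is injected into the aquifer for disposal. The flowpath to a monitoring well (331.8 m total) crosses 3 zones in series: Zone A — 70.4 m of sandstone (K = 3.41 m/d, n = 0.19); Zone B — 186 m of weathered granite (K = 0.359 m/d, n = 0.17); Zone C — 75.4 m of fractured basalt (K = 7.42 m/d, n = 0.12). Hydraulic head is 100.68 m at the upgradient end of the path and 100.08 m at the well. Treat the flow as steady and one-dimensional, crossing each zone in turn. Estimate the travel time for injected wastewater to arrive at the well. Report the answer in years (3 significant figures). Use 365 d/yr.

Total head drop ΔH = 100.68 − 100.08 = 0.60 m
Continuity: the same q passes through each zone, so ΔH = q·Σ(L_j/K_j) — the zones act as resistances in series.
Σ(L/K) = 70.4/3.41 + 186/0.359 + 75.4/7.42 = 20.65 + 518.1 + 10.16 = 548.9 d
q = ΔH / Σ(L/K) = 0.60 / 548.9 = 0.001093 m/d (same in every zone)
Zone A: v = q/n = 0.001093/0.19 = 0.005753 m/d → t_A = 70.4/0.005753 = 12240 d
Zone B: v = q/n = 0.001093/0.17 = 0.006430 m/d → t_B = 186/0.006430 = 28930 d
Zone C: v = q/n = 0.001093/0.12 = 0.009109 m/d → t_C = 75.4/0.009109 = 8278 d
Total t = 12240 + 28930 + 8278 = 49440 d
   = 49440 / 365 = 135 yr

135 years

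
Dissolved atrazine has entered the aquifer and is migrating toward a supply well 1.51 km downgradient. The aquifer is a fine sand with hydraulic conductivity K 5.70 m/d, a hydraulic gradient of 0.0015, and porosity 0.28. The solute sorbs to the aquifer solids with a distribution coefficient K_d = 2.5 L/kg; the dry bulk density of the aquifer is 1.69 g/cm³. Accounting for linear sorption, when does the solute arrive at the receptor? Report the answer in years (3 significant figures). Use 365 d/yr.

Darcy flux q = K·i = 5.70 × 0.0015 = 0.008550 m/d
v = Ki/n = 5.70·0.0015/0.28 = 0.03054 m/d
Retardation R = 1 + ρ_b·K_d/n = 1 + 1.69×2.5/0.28 = 16.09
Contaminant velocity v_c = v/R = 0.03054/16.09 = 0.001898 m/d
L = 1.51 km = 1510 m
t = L/v_c = 1510/0.001898 = 795600 d
   = 795600/365 = 2180 yr

2180 years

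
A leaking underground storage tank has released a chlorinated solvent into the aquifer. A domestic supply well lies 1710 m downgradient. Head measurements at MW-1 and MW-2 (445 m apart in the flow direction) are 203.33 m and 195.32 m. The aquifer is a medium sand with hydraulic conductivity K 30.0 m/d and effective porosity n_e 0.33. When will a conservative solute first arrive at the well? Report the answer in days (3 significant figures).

1050 days

Hydraulic gradient i = (203.33 − 195.32) / 445 = 8.01 / 445 = 0.01800
Specific discharge q = 30.0 × 0.01800 = 0.5400 m/d
Seepage velocity v = q / n = 0.5400 / 0.33 = 1.636 m/d
t = L / v = 1710 / 1.636 = 1045 d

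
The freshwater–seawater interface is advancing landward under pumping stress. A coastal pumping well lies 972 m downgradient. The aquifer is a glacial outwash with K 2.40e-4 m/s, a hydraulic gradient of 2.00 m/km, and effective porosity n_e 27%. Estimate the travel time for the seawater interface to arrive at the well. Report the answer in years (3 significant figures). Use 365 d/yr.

17.3 years

K = 2.40e-4 m/s × 86400 s/d = 20.74 m/d
Specific discharge q = 20.74 × 0.0020 = 0.04147 m/d
v = Ki/n = 20.74·0.0020/0.27 = 0.1536 m/d
t = L / v = 972 / 0.1536 = 6328 d
   = 6328 / 365 = 17.3 yr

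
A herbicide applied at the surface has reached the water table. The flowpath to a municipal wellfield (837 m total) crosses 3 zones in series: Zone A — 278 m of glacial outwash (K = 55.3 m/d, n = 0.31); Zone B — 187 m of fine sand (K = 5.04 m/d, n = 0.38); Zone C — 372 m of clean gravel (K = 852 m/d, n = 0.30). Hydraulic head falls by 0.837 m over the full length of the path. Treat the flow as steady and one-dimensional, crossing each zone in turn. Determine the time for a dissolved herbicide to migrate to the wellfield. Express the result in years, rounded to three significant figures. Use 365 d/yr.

Continuity: the same q passes through each zone, so ΔH = q·Σ(L_j/K_j) — the zones act as resistances in series.
Σ(L/K) = 278/55.3 + 187/5.04 + 372/852 = 5.027 + 37.10 + 0.4366 = 42.57 d
q = ΔH / Σ(L/K) = 0.837 / 42.57 = 0.01966 m/d (same in every zone)
Zone A: v = q/n = 0.01966/0.31 = 0.06343 m/d → t_A = 278/0.06343 = 4383 d
Zone B: v = q/n = 0.01966/0.38 = 0.05175 m/d → t_B = 187/0.05175 = 3614 d
Zone C: v = q/n = 0.01966/0.30 = 0.06554 m/d → t_C = 372/0.06554 = 5676 d
Total t = 4383 + 3614 + 5676 = 13670 d
   = 13670 / 365 = 37.5 yr

37.5 years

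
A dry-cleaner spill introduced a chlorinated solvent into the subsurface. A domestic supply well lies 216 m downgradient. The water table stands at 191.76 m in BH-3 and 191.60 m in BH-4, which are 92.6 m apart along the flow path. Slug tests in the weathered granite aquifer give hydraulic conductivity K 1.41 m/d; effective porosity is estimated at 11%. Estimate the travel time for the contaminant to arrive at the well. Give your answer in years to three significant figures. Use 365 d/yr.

26.7 years

Hydraulic gradient i = (191.76 − 191.60) / 92.6 = 0.16 / 92.6 = 0.001728
q = Ki = 1.41 × 0.001728 = 0.002436 m/d
v_s = q/n_e = 0.002436/0.11 = 0.02215 m/d
t = L / v = 216 / 0.02215 = 9753 d
   = 9753 / 365 = 26.7 yr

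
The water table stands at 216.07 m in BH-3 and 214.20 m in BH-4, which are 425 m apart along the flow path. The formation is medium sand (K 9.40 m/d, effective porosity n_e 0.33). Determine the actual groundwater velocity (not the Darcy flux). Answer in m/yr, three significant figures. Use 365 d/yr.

45.7 m/yr

Hydraulic gradient i = (216.07 − 214.20) / 425 = 1.87 / 425 = 0.004400
Specific discharge q = 9.40 × 0.004400 = 0.04136 m/d
v = Ki/n = 9.40·0.004400/0.33 = 0.1253 m/d
   = 0.1253 × 365 = 45.7 m/yr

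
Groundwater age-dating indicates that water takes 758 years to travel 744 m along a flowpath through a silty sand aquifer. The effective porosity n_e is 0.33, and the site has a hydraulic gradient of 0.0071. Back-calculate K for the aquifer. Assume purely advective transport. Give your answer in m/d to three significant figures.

0.125 m/d

t = 758 years = 276700 d
v = L / t = 744 / 276700 = 0.002689 m/d
K = v · n / i = 0.002689 × 0.33 / 0.0071 = 0.125 m/d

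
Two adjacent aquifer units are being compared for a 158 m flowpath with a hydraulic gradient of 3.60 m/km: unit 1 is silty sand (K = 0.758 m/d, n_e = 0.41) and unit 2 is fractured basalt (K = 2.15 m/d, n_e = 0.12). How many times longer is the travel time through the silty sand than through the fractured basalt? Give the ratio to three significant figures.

Unit 1 (silty sand): v = 0.758×0.0036/0.41 = 0.006656 m/d, t = 158/0.006656 = 23740 d
Unit 2 (fractured basalt): v = 2.15×0.0036/0.12 = 0.06450 m/d, t = 158/0.06450 = 2450 d
t(silty sand) / t(fractured basalt) = 23740/2450 = 9.69

9.69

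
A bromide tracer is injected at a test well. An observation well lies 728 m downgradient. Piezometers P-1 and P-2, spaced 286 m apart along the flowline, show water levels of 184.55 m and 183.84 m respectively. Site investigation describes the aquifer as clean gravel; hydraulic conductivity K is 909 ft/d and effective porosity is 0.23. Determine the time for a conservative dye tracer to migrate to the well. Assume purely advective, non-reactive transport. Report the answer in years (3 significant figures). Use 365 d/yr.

0.667 years

Hydraulic gradient i = (184.55 − 183.84) / 286 = 0.71 / 286 = 0.002483
K = 909 ft/d × 0.3048 = 277.1 m/d
q = Ki = 277.1 × 0.002483 = 0.6878 m/d
v_s = q/n_e = 0.6878/0.23 = 2.990 m/d
t = L / v = 728 / 2.990 = 243.4 d
   = 243.4 / 365 = 0.667 yr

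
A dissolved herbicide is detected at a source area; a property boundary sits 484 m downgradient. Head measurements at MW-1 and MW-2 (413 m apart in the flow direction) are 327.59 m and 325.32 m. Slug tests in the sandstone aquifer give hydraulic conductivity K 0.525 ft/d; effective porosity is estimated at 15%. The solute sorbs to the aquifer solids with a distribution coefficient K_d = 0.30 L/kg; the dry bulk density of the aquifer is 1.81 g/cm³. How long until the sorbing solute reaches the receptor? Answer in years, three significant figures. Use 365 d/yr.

Hydraulic gradient i = (327.59 − 325.32) / 413 = 2.27 / 413 = 0.005496
K = 0.525 ft/d × 0.3048 = 0.1600 m/d
Darcy flux q = K·i = 0.1600 × 0.005496 = 8.795e-4 m/d
v = Ki/n = 0.1600·0.005496/0.15 = 0.005864 m/d
Retardation R = 1 + ρ_b·K_d/n = 1 + 1.81×0.30/0.15 = 4.620
Contaminant velocity v_c = v/R = 0.005864/4.620 = 0.001269 m/d
t = L/v_c = 484/0.001269 = 381400 d
   = 381400/365 = 1040 yr

1040 years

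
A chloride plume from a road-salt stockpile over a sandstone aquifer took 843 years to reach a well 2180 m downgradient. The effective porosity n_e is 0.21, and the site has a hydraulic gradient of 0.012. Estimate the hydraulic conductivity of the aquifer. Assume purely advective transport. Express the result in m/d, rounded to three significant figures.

t = 843 years = 307700 d
v = L / t = 2180 / 307700 = 0.007085 m/d
K = v · n / i = 0.007085 × 0.21 / 0.012 = 0.124 m/d

0.124 m/d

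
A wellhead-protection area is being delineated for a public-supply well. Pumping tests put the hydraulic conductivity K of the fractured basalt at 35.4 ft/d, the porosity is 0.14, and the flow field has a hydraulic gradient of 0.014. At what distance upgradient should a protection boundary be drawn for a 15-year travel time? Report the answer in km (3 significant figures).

K = 35.4 ft/d × 0.3048 = 10.79 m/d
q = Ki = 10.79 × 0.014 = 0.1511 m/d
v = Ki/n = 10.79·0.014/0.14 = 1.079 m/d
T = 15 yr × 365 = 5475 d
L = v × T = 1.079 × 5475 = 5907 m
   = 5.91 km

5.91 km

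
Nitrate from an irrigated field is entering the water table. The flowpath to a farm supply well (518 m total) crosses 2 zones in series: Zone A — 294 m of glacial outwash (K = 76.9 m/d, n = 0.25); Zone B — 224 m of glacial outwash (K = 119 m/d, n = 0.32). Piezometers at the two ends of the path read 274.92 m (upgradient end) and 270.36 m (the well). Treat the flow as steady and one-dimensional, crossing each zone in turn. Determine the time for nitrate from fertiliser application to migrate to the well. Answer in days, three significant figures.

Total head drop ΔH = 274.92 − 270.36 = 4.56 m
Steady 1-D flow in series ⇒ the Darcy flux q is identical in every zone and the zone head losses add (resistances L/K in series).
Σ(L/K) = 294/76.9 + 224/119 = 3.823 + 1.882 = 5.705 d
q = ΔH / Σ(L/K) = 4.56 / 5.705 = 0.7992 m/d (same in every zone)
Zone A: v = q/n = 0.7992/0.25 = 3.197 m/d → t_A = 294/3.197 = 91.96 d
Zone B: v = q/n = 0.7992/0.32 = 2.498 m/d → t_B = 224/2.498 = 89.69 d
Total t = 91.96 + 89.69 = 181.7 d

182 days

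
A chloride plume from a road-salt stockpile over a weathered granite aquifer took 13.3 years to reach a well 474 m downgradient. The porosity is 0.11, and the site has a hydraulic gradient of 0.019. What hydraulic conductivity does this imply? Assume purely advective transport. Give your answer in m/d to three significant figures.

0.565 m/d

t = 13.3 years = 4855 d
v = L / t = 474 / 4855 = 0.09764 m/d
K = v · n / i = 0.09764 × 0.11 / 0.019 = 0.565 m/d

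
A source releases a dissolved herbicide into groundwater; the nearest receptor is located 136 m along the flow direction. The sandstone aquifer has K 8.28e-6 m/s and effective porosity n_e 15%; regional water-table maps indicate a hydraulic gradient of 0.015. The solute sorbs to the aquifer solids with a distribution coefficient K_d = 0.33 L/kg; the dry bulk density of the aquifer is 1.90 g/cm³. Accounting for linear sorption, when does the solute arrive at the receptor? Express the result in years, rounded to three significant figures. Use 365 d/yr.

K = 8.28e-6 m/s × 86400 s/d = 0.7154 m/d
Specific discharge q = 0.7154 × 0.015 = 0.01073 m/d
Seepage velocity v = q / n = 0.01073 / 0.15 = 0.07154 m/d
Retardation R = 1 + ρ_b·K_d/n = 1 + 1.90×0.33/0.15 = 5.180
Contaminant velocity v_c = v/R = 0.07154/5.180 = 0.01381 m/d
t = L/v_c = 136/0.01381 = 9847 d
   = 9847/365 = 27.0 yr

27.0 years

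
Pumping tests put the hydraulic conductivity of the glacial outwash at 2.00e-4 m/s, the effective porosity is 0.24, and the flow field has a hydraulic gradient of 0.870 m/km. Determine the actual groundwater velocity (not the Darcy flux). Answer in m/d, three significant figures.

0.0626 m/d

K = 2.00e-4 m/s × 86400 s/d = 17.28 m/d
Darcy flux q = K·i = 17.28 × 8.7e-4 = 0.01503 m/d
Average linear velocity = 0.01503 / 0.24 = 0.06264 m/d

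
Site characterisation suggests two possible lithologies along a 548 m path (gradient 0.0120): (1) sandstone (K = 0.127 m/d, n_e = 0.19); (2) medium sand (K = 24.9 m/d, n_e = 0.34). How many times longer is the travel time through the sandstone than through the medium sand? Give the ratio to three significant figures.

Unit 1 (sandstone): v = 0.127×0.012/0.19 = 0.008021 m/d, t = 548/0.008021 = 68320 d
Unit 2 (medium sand): v = 24.9×0.012/0.34 = 0.8788 m/d, t = 548/0.8788 = 623.6 d
t(sandstone) / t(medium sand) = 68320/623.6 = 110

110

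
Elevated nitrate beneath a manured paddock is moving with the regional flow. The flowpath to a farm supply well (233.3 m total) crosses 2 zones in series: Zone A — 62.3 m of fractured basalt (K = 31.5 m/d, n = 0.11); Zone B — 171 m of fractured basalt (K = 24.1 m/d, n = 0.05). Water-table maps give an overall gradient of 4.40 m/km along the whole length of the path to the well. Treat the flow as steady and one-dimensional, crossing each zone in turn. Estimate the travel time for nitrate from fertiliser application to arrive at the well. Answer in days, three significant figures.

Steady 1-D flow in series ⇒ the Darcy flux q is identical in every zone and the zone head losses add (resistances L/K in series).
Σ(L/K) = 62.3/31.5 + 171/24.1 = 1.978 + 7.095 = 9.073 d
K_eq = L_total / Σ(L/K) = 233.3 / 9.073 = 25.71 m/d
q = K_eq · i = 25.71 × 0.0044 = 0.1131 m/d (same in every zone)
Zone A: v = q/n = 0.1131/0.11 = 1.029 m/d → t_A = 62.3/1.029 = 60.57 d
Zone B: v = q/n = 0.1131/0.05 = 2.263 m/d → t_B = 171/2.263 = 75.57 d
Total t = 60.57 + 75.57 = 136.1 d

136 days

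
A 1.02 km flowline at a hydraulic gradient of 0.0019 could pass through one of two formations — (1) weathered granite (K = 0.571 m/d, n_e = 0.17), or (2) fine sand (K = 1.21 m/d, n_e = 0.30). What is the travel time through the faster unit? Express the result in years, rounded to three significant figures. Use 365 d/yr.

365 years

Unit 1 (weathered granite): v = 0.571×0.0019/0.17 = 0.006382 m/d, t = 1020/0.006382 = 159800 d
Unit 2 (fine sand): v = 1.21×0.0019/0.30 = 0.007663 m/d, t = 1020/0.007663 = 133100 d
Faster: 133100 d / 365 = 365 yr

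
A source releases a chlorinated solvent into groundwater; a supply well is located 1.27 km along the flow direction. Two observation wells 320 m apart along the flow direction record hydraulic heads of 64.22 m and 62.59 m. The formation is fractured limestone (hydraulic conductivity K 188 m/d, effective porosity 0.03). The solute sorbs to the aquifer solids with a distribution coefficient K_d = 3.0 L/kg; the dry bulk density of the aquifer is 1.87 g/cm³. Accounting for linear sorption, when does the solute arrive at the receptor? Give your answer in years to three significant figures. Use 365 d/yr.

Hydraulic gradient i = (64.22 − 62.59) / 320 = 1.63 / 320 = 0.005094
Darcy flux q = K·i = 188 × 0.005094 = 0.9576 m/d
v_s = q/n_e = 0.9576/0.03 = 31.92 m/d
Retardation R = 1 + ρ_b·K_d/n = 1 + 1.87×3.0/0.03 = 188.0
Contaminant velocity v_c = v/R = 31.92/188.0 = 0.1698 m/d
L = 1.27 km = 1270 m
t = L/v_c = 1270/0.1698 = 7480 d
   = 7480/365 = 20.5 yr

20.5 years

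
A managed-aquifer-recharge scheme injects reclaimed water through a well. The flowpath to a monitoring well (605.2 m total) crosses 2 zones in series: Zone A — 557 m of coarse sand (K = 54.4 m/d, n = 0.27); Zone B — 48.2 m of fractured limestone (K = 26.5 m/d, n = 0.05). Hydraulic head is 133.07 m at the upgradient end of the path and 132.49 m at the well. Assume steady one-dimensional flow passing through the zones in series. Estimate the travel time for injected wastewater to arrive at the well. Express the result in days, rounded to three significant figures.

Total head drop ΔH = 133.07 − 132.49 = 0.58 m
Continuity: the same q passes through each zone, so ΔH = q·Σ(L_j/K_j) — the zones act as resistances in series.
Σ(L/K) = 557/54.4 + 48.2/26.5 = 10.24 + 1.819 = 12.06 d
q = ΔH / Σ(L/K) = 0.58 / 12.06 = 0.04810 m/d (same in every zone)
Zone A: v = q/n = 0.04810/0.27 = 0.1782 m/d → t_A = 557/0.1782 = 3127 d
Zone B: v = q/n = 0.04810/0.05 = 0.9620 m/d → t_B = 48.2/0.9620 = 50.10 d
Total t = 3127 + 50.10 = 3177 d

3180 days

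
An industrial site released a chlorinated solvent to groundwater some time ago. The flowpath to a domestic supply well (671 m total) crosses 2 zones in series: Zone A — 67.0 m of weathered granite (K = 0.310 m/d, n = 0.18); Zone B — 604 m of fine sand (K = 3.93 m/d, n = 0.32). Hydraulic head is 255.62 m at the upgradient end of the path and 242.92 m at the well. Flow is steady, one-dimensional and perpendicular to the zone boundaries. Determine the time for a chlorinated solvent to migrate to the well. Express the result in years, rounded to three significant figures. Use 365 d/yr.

16.4 years

Total head drop ΔH = 255.62 − 242.92 = 12.70 m
Steady 1-D flow in series ⇒ the Darcy flux q is identical in every zone and the zone head losses add (resistances L/K in series).
Σ(L/K) = 67.0/0.310 + 604/3.93 = 216.1 + 153.7 = 369.8 d
q = ΔH / Σ(L/K) = 12.70 / 369.8 = 0.03434 m/d (same in every zone)
Zone A: v = q/n = 0.03434/0.18 = 0.1908 m/d → t_A = 67.0/0.1908 = 351.2 d
Zone B: v = q/n = 0.03434/0.32 = 0.1073 m/d → t_B = 604/0.1073 = 5628 d
Total t = 351.2 + 5628 = 5979 d
   = 5979 / 365 = 16.4 yr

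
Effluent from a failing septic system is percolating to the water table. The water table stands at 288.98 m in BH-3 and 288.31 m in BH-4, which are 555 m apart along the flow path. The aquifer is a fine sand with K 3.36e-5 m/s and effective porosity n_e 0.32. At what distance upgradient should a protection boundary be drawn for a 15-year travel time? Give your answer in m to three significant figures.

60.0 m

Hydraulic gradient i = (288.98 − 288.31) / 555 = 0.67 / 555 = 0.001207
K = 3.36e-5 m/s × 86400 s/d = 2.903 m/d
Specific discharge q = 2.903 × 0.001207 = 0.003505 m/d
v = Ki/n = 2.903·0.001207/0.32 = 0.01095 m/d
T = 15 yr × 365 = 5475 d
L = v × T = 0.01095 × 5475 = 59.96 m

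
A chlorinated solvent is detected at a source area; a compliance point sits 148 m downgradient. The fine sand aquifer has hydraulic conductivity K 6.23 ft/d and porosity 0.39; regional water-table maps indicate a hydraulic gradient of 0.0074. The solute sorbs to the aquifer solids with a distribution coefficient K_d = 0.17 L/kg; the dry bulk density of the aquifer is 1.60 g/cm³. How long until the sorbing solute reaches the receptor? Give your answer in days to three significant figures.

K = 6.23 ft/d × 0.3048 = 1.899 m/d
Specific discharge q = 1.899 × 0.0074 = 0.01405 m/d
Average linear velocity = 0.01405 / 0.39 = 0.03603 m/d
Retardation R = 1 + ρ_b·K_d/n = 1 + 1.60×0.17/0.39 = 1.697
Contaminant velocity v_c = v/R = 0.03603/1.697 = 0.02123 m/d
t = L/v_c = 148/0.02123 = 6972 d

6970 days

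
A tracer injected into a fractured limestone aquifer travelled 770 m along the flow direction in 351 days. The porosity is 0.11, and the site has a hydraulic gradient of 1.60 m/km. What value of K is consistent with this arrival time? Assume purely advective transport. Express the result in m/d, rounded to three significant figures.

v = L / t = 770 / 351 = 2.194 m/d
K = v · n / i = 2.194 × 0.11 / 0.0016 = 151 m/d

151 m/d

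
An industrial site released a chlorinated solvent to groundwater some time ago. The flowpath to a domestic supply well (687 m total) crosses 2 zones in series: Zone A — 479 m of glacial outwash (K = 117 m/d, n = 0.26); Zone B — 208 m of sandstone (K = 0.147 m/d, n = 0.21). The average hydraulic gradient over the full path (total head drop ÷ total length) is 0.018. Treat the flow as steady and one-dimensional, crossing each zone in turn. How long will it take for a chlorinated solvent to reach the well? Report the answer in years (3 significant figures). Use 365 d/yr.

52.9 years

Continuity: the same q passes through each zone, so ΔH = q·Σ(L_j/K_j) — the zones act as resistances in series.
Σ(L/K) = 479/117 + 208/0.147 = 4.094 + 1415 = 1419 d
K_eq = L_total / Σ(L/K) = 687 / 1419 = 0.4841 m/d
q = K_eq · i = 0.4841 × 0.018 = 0.008714 m/d (same in every zone)
Zone A: v = q/n = 0.008714/0.26 = 0.03352 m/d → t_A = 479/0.03352 = 14290 d
Zone B: v = q/n = 0.008714/0.21 = 0.04150 m/d → t_B = 208/0.04150 = 5012 d
Total t = 14290 + 5012 = 19300 d
   = 19300 / 365 = 52.9 yr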